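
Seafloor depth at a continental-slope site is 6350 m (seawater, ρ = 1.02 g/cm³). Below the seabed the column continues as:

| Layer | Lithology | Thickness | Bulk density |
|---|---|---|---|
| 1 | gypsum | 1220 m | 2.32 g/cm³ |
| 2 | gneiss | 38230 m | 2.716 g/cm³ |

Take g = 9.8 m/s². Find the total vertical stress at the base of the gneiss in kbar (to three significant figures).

11.1 kbar

seawater: 1020 kg/m³ × 9.8 m/s² × 6350 m = 6.347×10^7 Pa = 0.6347 kbar
gypsum: 2320 kg/m³ × 9.8 m/s² × 1220 m = 2.774×10^7 Pa = 0.2774 kbar
gneiss: 2716 kg/m³ × 9.8 m/s² × 38230 m = 1.018×10^9 Pa = 10.18 kbar
Total = 0.6347 + 0.2774 + 10.18 = 11.088 kbar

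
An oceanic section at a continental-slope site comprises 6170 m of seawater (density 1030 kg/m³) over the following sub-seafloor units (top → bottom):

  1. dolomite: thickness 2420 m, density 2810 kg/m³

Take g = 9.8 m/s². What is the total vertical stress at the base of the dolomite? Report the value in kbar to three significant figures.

seawater: 1030 kg/m³ × 9.8 m/s² × 6170 m = 6.228×10^7 Pa = 0.6228 kbar
dolomite: 2810 kg/m³ × 9.8 m/s² × 2420 m = 6.664×10^7 Pa = 0.6664 kbar
Total = 0.6228 + 0.6664 = 1.2892 kbar

1.29 kbar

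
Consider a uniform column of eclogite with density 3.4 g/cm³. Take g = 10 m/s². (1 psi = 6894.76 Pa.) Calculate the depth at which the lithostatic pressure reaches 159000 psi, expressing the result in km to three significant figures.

h = P/(ρg) = 159000 psi / (3400 kg/m³ × 10 m/s²) = 1.096×10^9 Pa / 34000 Pa/m = 32243 m
= 32.243 km

32.2 km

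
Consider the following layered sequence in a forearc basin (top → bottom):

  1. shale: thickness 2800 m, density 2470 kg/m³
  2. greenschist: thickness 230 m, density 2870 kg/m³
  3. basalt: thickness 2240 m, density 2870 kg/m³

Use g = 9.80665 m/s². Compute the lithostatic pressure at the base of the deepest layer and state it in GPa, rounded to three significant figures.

0.137 GPa

shale: 2470 kg/m³ × 9.80665 m/s² × 2800 m = 6.782×10^7 Pa = 0.06782 GPa
greenschist: 2870 kg/m³ × 9.80665 m/s² × 230 m = 6.473×10^6 Pa = 6.473×10^-3 GPa
basalt: 2870 kg/m³ × 9.80665 m/s² × 2240 m = 6.304×10^7 Pa = 0.06304 GPa
Total = 0.06782 + 6.473×10^-3 + 0.06304 = 0.13734 GPa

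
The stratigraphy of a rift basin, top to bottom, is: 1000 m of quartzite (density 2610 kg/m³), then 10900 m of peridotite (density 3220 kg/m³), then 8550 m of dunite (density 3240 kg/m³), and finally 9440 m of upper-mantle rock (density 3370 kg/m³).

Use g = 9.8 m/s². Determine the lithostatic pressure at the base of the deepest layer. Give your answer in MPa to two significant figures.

950 MPa

quartzite: 2610 kg/m³ × 9.8 m/s² × 1000 m = 2.558×10^7 Pa = 25.58 MPa
peridotite: 3220 kg/m³ × 9.8 m/s² × 10900 m = 3.440×10^8 Pa = 344.0 MPa
dunite: 3240 kg/m³ × 9.8 m/s² × 8550 m = 2.715×10^8 Pa = 271.5 MPa
upper-mantle rock: 3370 kg/m³ × 9.8 m/s² × 9440 m = 3.118×10^8 Pa = 311.8 MPa
Total = 25.58 + 344.0 + 271.5 + 311.8 = 952.78 MPa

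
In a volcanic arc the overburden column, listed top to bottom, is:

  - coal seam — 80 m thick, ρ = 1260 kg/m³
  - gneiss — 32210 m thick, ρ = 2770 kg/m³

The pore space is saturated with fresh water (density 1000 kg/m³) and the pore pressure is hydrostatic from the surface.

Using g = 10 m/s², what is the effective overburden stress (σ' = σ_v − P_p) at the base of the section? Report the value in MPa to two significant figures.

570 MPa

Overburden (lithostatic) stress σ_v:
coal seam: 1260 kg/m³ × 10 m/s² × 80 m = 1.008×10^6 Pa = 1.008 MPa
gneiss: 2770 kg/m³ × 10 m/s² × 32210 m = 8.922×10^8 Pa = 892.2 MPa
Total = 1.008 + 892.2 = 893.23 MPa
Pore pressure P_p = 1000 kg/m³ × 10 m/s² × 32290 m = 3.229×10^8 Pa = 322.9 MPa
Effective stress σ' = σ_v − P_p = 893.2 − 322.9 = 570.33 MPa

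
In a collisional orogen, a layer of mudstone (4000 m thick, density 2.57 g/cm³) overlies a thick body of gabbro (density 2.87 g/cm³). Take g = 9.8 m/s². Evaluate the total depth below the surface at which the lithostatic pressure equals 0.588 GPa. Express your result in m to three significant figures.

Pressure at base of upper layers: 2570×9.8×4000 = 1.007×10^8 Pa = 0.1007 GPa
Remaining pressure to be supplied by gabbro: 5.880×10^8 − 1.007×10^8 = 4.873×10^8 Pa
Additional depth in gabbro = 4.873×10^8 Pa / (2870 kg/m³ × 9.8 m/s²) = 17324 m
Total depth = 4000 m + 17324 m = 21324 m

21300 m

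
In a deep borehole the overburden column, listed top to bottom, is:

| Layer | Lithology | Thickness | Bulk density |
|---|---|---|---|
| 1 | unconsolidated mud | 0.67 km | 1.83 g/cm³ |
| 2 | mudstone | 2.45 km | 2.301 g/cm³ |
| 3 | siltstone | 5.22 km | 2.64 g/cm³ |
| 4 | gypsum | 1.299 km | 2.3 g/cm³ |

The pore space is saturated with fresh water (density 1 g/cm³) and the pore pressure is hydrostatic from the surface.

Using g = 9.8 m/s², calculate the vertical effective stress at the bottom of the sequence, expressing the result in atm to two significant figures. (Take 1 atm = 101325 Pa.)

1400 atm

Overburden (lithostatic) stress σ_v:
unconsolidated mud: 1830 kg/m³ × 9.8 m/s² × 670 m = 1.202×10^7 Pa = 12.02 MPa
mudstone: 2301 kg/m³ × 9.8 m/s² × 2450 m = 5.525×10^7 Pa = 55.25 MPa
siltstone: 2640 kg/m³ × 9.8 m/s² × 5220 m = 1.351×10^8 Pa = 135.1 MPa
gypsum: 2300 kg/m³ × 9.8 m/s² × 1299 m = 2.928×10^7 Pa = 29.28 MPa
Total = 12.02 + 55.25 + 135.1 + 29.28 = 231.59 MPa
Pore pressure P_p = 1000 kg/m³ × 9.8 m/s² × 9639 m = 9.446×10^7 Pa = 94.46 MPa
Effective stress σ' = σ_v − P_p = 231.6 − 94.46 = 137.13 MPa = 1353.4 atm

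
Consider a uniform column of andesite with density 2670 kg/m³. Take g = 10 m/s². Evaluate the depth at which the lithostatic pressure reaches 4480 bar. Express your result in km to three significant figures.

16.8 km

h = P/(ρg) = 4480 bar / (2670 kg/m³ × 10 m/s²) = 4.480×10^8 Pa / 26700 Pa/m = 16779 m
= 16.779 km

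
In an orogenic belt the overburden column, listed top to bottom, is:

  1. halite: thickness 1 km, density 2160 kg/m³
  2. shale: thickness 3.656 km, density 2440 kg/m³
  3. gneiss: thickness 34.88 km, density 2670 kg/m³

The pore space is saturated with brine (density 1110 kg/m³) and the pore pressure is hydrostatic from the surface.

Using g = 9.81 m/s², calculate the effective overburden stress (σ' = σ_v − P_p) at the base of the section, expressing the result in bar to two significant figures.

5900 bar

Overburden (lithostatic) stress σ_v:
halite: 2160 kg/m³ × 9.81 m/s² × 1000 m = 2.119×10^7 Pa = 21.19 MPa
shale: 2440 kg/m³ × 9.81 m/s² × 3656 m = 8.751×10^7 Pa = 87.51 MPa
gneiss: 2670 kg/m³ × 9.81 m/s² × 34880 m = 9.136×10^8 Pa = 913.6 MPa
Total = 21.19 + 87.51 + 913.6 = 1022.3 MPa
Pore pressure P_p = 1110 kg/m³ × 9.81 m/s² × 39536 m = 4.305×10^8 Pa = 430.5 MPa
Effective stress σ' = σ_v − P_p = 1022 − 430.5 = 591.79 MPa = 5917.9 bar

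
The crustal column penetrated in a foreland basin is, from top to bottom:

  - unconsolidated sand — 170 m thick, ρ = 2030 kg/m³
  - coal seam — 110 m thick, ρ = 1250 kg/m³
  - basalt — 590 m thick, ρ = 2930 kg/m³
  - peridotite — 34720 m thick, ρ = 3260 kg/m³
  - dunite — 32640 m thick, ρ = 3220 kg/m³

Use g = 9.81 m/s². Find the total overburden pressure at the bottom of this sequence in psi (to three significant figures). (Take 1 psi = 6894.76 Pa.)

unconsolidated sand: 2030 kg/m³ × 9.81 m/s² × 170 m = 3.385×10^6 Pa = 491.0 psi
coal seam: 1250 kg/m³ × 9.81 m/s² × 110 m = 1.349×10^6 Pa = 195.6 psi
basalt: 2930 kg/m³ × 9.81 m/s² × 590 m = 1.696×10^7 Pa = 2460 psi
peridotite: 3260 kg/m³ × 9.81 m/s² × 34720 m = 1.110×10^9 Pa = 1.610×10^5 psi
dunite: 3220 kg/m³ × 9.81 m/s² × 32640 m = 1.031×10^9 Pa = 1.495×10^5 psi
Total = 491.0 + 195.6 + 2460 + 1.610×10^5 + 1.495×10^5 = 3.1373×10^5 psi

314000 psi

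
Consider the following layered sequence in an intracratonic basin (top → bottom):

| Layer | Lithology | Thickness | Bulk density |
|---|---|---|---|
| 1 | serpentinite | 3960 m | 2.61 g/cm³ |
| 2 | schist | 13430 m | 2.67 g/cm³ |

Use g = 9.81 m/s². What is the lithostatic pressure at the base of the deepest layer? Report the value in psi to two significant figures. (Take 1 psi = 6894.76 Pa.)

serpentinite: 2610 kg/m³ × 9.81 m/s² × 3960 m = 1.014×10^8 Pa = 14706 psi
schist: 2670 kg/m³ × 9.81 m/s² × 13430 m = 3.518×10^8 Pa = 51020 psi
Total = 14706 + 51020 = 65725 psi

66000 psi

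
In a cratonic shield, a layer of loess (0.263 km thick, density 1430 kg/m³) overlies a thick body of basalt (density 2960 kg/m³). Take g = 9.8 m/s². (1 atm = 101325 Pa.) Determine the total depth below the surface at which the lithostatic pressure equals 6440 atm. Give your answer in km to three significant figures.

22.6 km

Pressure at base of upper layers: 1430×9.8×263 = 3.686×10^6 Pa = 36.37 atm
Remaining pressure to be supplied by basalt: 6.525×10^8 − 3.686×10^6 = 6.488×10^8 Pa
Additional depth in basalt = 6.488×10^8 Pa / (2960 kg/m³ × 9.8 m/s²) = 22368 m
Total depth = 263 m + 22368 m = 22631 m
= 22.631 km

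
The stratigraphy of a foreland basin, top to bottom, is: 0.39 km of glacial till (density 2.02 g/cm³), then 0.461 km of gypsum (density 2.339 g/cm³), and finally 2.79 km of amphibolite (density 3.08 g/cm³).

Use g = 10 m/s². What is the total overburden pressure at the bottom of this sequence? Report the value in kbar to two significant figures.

glacial till: 2020 kg/m³ × 10 m/s² × 390 m = 7.878×10^6 Pa = 0.07878 kbar
gypsum: 2339 kg/m³ × 10 m/s² × 461 m = 1.078×10^7 Pa = 0.1078 kbar
amphibolite: 3080 kg/m³ × 10 m/s² × 2790 m = 8.593×10^7 Pa = 0.8593 kbar
Total = 0.07878 + 0.1078 + 0.8593 = 1.0459 kbar

1.0 kbar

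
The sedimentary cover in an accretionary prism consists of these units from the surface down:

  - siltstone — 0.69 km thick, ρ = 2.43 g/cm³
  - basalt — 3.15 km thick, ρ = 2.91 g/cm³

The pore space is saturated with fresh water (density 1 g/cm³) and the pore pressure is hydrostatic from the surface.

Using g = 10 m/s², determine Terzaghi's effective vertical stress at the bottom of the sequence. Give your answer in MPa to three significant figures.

70.0 MPa

Overburden (lithostatic) stress σ_v:
siltstone: 2430 kg/m³ × 10 m/s² × 690 m = 1.677×10^7 Pa = 16.77 MPa
basalt: 2910 kg/m³ × 10 m/s² × 3150 m = 9.166×10^7 Pa = 91.67 MPa
Total = 16.77 + 91.67 = 108.43 MPa
Pore pressure P_p = 1000 kg/m³ × 10 m/s² × 3840 m = 3.840×10^7 Pa = 38.40 MPa
Effective stress σ' = σ_v − P_p = 108.4 − 38.40 = 70.032 MPa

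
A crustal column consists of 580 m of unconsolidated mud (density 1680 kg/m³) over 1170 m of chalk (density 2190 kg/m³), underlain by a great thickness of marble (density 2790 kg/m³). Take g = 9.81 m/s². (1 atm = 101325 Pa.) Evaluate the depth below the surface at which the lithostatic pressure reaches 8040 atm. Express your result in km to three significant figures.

Pressure at base of upper layers: 1680×9.81×580 + 2190×9.81×1170 = 3.470×10^7 Pa = 342.4 atm
Remaining pressure to be supplied by marble: 8.147×10^8 − 3.470×10^7 = 7.800×10^8 Pa
Additional depth in marble = 7.800×10^8 Pa / (2790 kg/m³ × 9.81 m/s²) = 28497 m
Total depth = 1750 m + 28497 m = 30247 m
= 30.247 km

30.2 km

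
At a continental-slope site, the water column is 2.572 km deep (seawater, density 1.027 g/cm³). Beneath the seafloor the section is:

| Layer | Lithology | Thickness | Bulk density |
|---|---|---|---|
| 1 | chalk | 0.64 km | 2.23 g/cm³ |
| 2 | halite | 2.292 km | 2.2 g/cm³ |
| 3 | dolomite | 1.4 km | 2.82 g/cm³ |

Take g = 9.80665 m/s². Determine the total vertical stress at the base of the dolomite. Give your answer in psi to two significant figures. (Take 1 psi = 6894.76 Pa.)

seawater: 1027 kg/m³ × 9.80665 m/s² × 2572 m = 2.590×10^7 Pa = 3757 psi
chalk: 2230 kg/m³ × 9.80665 m/s² × 640 m = 1.400×10^7 Pa = 2030 psi
halite: 2200 kg/m³ × 9.80665 m/s² × 2292 m = 4.945×10^7 Pa = 7172 psi
dolomite: 2820 kg/m³ × 9.80665 m/s² × 1400 m = 3.872×10^7 Pa = 5615 psi
Total = 3757 + 2030 + 7172 + 5615 = 18574 psi

19000 psi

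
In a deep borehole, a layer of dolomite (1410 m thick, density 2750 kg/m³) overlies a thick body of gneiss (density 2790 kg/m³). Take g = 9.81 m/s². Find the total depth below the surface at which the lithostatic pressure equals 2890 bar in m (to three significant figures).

Pressure at base of upper layers: 2750×9.81×1410 = 3.804×10^7 Pa = 380.4 bar
Remaining pressure to be supplied by gneiss: 2.890×10^8 − 3.804×10^7 = 2.510×10^8 Pa
Additional depth in gneiss = 2.510×10^8 Pa / (2790 kg/m³ × 9.81 m/s²) = 9169.3 m
Total depth = 1410 m + 9169.3 m = 10579 m

10600 m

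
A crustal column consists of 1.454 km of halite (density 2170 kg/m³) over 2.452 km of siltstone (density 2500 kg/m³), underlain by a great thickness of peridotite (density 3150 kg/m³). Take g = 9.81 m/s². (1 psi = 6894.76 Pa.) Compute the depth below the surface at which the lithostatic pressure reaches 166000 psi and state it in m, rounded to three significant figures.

38000 m

Pressure at base of upper layers: 2170×9.81×1454 + 2500×9.81×2452 = 9.109×10^7 Pa = 13211 psi
Remaining pressure to be supplied by peridotite: 1.145×10^9 − 9.109×10^7 = 1.053×10^9 Pa
Additional depth in peridotite = 1.053×10^9 Pa / (3150 kg/m³ × 9.81 m/s²) = 34090 m
Total depth = 3906 m + 34090 m = 37996 m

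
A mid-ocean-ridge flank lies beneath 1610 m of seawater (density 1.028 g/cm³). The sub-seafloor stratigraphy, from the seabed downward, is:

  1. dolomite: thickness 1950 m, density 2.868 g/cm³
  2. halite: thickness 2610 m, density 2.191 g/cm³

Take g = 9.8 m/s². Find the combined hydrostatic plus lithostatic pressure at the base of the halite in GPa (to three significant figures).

seawater: 1028 kg/m³ × 9.8 m/s² × 1610 m = 1.622×10^7 Pa = 0.01622 GPa
dolomite: 2868 kg/m³ × 9.8 m/s² × 1950 m = 5.481×10^7 Pa = 0.05481 GPa
halite: 2191 kg/m³ × 9.8 m/s² × 2610 m = 5.604×10^7 Pa = 0.05604 GPa
Total = 0.01622 + 0.05481 + 0.05604 = 0.12707 GPa

0.127 GPa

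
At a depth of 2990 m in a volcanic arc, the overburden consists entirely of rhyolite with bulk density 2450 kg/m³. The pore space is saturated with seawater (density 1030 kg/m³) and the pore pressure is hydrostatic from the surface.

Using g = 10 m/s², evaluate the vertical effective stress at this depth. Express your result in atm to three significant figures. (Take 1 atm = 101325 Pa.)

Overburden (lithostatic) stress σ_v:
rhyolite: 2450 kg/m³ × 10 m/s² × 2990 m = 7.325×10^7 Pa = 73.25 MPa
Pore pressure P_p = 1030 kg/m³ × 10 m/s² × 2990 m = 3.080×10^7 Pa = 30.80 MPa
Effective stress σ' = σ_v − P_p = 73.25 − 30.80 = 42.458 MPa = 419.03 atm

419 atm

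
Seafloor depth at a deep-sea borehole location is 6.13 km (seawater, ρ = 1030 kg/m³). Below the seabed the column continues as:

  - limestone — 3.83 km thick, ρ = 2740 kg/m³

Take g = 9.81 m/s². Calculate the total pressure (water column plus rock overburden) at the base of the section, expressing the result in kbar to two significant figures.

1.6 kbar

seawater: 1030 kg/m³ × 9.81 m/s² × 6130 m = 6.194×10^7 Pa = 0.6194 kbar
limestone: 2740 kg/m³ × 9.81 m/s² × 3830 m = 1.029×10^8 Pa = 1.029 kbar
Total = 0.6194 + 1.029 = 1.6489 kbar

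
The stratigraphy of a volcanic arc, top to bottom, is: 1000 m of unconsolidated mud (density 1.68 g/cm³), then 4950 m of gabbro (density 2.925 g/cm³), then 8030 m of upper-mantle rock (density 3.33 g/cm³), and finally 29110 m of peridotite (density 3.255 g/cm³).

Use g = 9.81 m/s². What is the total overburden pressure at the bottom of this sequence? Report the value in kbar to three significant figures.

13.5 kbar

unconsolidated mud: 1680 kg/m³ × 9.81 m/s² × 1000 m = 1.648×10^7 Pa = 0.1648 kbar
gabbro: 2925 kg/m³ × 9.81 m/s² × 4950 m = 1.420×10^8 Pa = 1.420 kbar
upper-mantle rock: 3330 kg/m³ × 9.81 m/s² × 8030 m = 2.623×10^8 Pa = 2.623 kbar
peridotite: 3255 kg/m³ × 9.81 m/s² × 29110 m = 9.295×10^8 Pa = 9.295 kbar
Total = 0.1648 + 1.420 + 2.623 + 9.295 = 13.504 kbar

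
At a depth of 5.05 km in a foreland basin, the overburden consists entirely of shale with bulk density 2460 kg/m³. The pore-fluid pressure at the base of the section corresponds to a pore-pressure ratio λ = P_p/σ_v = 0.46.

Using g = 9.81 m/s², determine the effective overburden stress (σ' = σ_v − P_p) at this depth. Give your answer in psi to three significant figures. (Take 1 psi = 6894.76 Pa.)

Overburden (lithostatic) stress σ_v:
shale: 2460 kg/m³ × 9.81 m/s² × 5050 m = 1.219×10^8 Pa = 121.9 MPa
Pore pressure P_p = λ·σ_v = 0.46 × 121.9 MPa = 56.06 MPa
Effective stress σ' = σ_v − P_p = 121.9 − 56.06 = 65.810 MPa = 9544.9 psi

9540 psi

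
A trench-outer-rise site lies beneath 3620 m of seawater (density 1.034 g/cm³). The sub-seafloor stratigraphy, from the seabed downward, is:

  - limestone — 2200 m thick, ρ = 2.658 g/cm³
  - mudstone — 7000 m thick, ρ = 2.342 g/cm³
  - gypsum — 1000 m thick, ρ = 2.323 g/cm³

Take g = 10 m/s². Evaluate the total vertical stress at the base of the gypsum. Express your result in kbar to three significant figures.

seawater: 1034 kg/m³ × 10 m/s² × 3620 m = 3.743×10^7 Pa = 0.3743 kbar
limestone: 2658 kg/m³ × 10 m/s² × 2200 m = 5.848×10^7 Pa = 0.5848 kbar
mudstone: 2342 kg/m³ × 10 m/s² × 7000 m = 1.639×10^8 Pa = 1.639 kbar
gypsum: 2323 kg/m³ × 10 m/s² × 1000 m = 2.323×10^7 Pa = 0.2323 kbar
Total = 0.3743 + 0.5848 + 1.639 + 0.2323 = 2.8308 kbar

2.83 kbar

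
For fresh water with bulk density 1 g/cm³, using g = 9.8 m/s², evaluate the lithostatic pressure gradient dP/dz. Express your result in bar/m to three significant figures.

dP/dz = ρg = 1000 kg/m³ × 9.8 m/s² = 9800.0 Pa/m
= 9800.0 Pa/m × (1 bar/m / 1.0000×10^5 Pa/m) = 0.098000 bar/m

0.0980 bar/m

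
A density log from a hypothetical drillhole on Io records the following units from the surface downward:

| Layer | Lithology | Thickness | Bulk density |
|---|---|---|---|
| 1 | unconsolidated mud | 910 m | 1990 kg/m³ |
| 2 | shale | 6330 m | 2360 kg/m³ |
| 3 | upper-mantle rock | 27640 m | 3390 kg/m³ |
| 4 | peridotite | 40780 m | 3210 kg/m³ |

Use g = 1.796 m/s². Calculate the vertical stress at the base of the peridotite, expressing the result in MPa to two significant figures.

unconsolidated mud: 1990 kg/m³ × 1.796 m/s² × 910 m = 3.252×10^6 Pa = 3.252 MPa
shale: 2360 kg/m³ × 1.796 m/s² × 6330 m = 2.683×10^7 Pa = 26.83 MPa
upper-mantle rock: 3390 kg/m³ × 1.796 m/s² × 27640 m = 1.683×10^8 Pa = 168.3 MPa
peridotite: 3210 kg/m³ × 1.796 m/s² × 40780 m = 2.351×10^8 Pa = 235.1 MPa
Total = 3.252 + 26.83 + 168.3 + 235.1 = 433.47 MPa

430 MPa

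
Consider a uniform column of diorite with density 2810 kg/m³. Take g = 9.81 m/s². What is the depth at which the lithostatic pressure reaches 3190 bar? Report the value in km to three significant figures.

11.6 km

h = P/(ρg) = 3190 bar / (2810 kg/m³ × 9.81 m/s²) = 3.190×10^8 Pa / 27566 Pa/m = 11572 m
= 11.572 km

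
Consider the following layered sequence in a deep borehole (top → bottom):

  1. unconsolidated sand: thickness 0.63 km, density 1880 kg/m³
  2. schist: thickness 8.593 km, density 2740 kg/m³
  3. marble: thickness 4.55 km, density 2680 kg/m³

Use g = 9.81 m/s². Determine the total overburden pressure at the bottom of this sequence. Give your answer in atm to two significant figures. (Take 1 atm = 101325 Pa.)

3600 atm

unconsolidated sand: 1880 kg/m³ × 9.81 m/s² × 630 m = 1.162×10^7 Pa = 114.7 atm
schist: 2740 kg/m³ × 9.81 m/s² × 8593 m = 2.310×10^8 Pa = 2280 atm
marble: 2680 kg/m³ × 9.81 m/s² × 4550 m = 1.196×10^8 Pa = 1181 atm
Total = 114.7 + 2280 + 1181 = 3574.8 atm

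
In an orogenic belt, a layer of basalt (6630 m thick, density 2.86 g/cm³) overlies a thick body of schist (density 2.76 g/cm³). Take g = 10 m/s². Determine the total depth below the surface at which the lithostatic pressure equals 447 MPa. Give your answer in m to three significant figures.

16000 m

Pressure at base of upper layers: 2860×10×6630 = 1.896×10^8 Pa = 189.6 MPa
Remaining pressure to be supplied by schist: 4.470×10^8 − 1.896×10^8 = 2.574×10^8 Pa
Additional depth in schist = 2.574×10^8 Pa / (2760 kg/m³ × 10 m/s²) = 9325.4 m
Total depth = 6630 m + 9325.4 m = 15955 m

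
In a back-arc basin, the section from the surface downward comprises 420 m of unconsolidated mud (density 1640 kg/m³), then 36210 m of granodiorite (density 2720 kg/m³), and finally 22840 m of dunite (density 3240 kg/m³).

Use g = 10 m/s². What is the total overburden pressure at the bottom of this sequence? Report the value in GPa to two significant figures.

unconsolidated mud: 1640 kg/m³ × 10 m/s² × 420 m = 6.888×10^6 Pa = 6.888×10^-3 GPa
granodiorite: 2720 kg/m³ × 10 m/s² × 36210 m = 9.849×10^8 Pa = 0.9849 GPa
dunite: 3240 kg/m³ × 10 m/s² × 22840 m = 7.400×10^8 Pa = 0.7400 GPa
Total = 6.888×10^-3 + 0.9849 + 0.7400 = 1.7318 GPa

1.7 GPa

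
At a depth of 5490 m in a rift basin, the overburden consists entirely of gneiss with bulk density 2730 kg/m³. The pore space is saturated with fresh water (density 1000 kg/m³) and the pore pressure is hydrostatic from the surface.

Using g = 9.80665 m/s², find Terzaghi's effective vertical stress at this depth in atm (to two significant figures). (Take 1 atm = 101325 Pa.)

Overburden (lithostatic) stress σ_v:
gneiss: 2730 kg/m³ × 9.80665 m/s² × 5490 m = 1.470×10^8 Pa = 147.0 MPa
Pore pressure P_p = 1000 kg/m³ × 9.80665 m/s² × 5490 m = 5.384×10^7 Pa = 53.84 MPa
Effective stress σ' = σ_v − P_p = 147.0 − 53.84 = 93.141 MPa = 919.23 atm

920 atm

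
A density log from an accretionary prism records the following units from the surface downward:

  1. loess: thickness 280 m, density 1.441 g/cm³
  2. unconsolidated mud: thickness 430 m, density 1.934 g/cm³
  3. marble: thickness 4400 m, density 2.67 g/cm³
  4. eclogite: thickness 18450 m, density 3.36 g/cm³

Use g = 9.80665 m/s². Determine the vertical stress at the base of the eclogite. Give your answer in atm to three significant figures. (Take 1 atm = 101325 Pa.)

loess: 1441 kg/m³ × 9.80665 m/s² × 280 m = 3.957×10^6 Pa = 39.05 atm
unconsolidated mud: 1934 kg/m³ × 9.80665 m/s² × 430 m = 8.155×10^6 Pa = 80.49 atm
marble: 2670 kg/m³ × 9.80665 m/s² × 4400 m = 1.152×10^8 Pa = 1137 atm
eclogite: 3360 kg/m³ × 9.80665 m/s² × 18450 m = 6.079×10^8 Pa = 6000 atm
Total = 39.05 + 80.49 + 1137 + 6000 = 7256.4 atm

7260 atm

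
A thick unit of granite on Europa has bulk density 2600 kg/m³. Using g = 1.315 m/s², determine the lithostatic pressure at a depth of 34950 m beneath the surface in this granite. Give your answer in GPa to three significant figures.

0.119 GPa

granite: 2600 kg/m³ × 1.315 m/s² × 34950 m = 1.195×10^8 Pa = 0.1195 GPa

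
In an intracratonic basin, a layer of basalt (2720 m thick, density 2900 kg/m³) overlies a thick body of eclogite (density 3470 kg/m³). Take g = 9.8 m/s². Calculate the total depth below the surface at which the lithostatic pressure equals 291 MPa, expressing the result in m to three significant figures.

Pressure at base of upper layers: 2900×9.8×2720 = 7.730×10^7 Pa = 77.30 MPa
Remaining pressure to be supplied by eclogite: 2.910×10^8 − 7.730×10^7 = 2.137×10^8 Pa
Additional depth in eclogite = 2.137×10^8 Pa / (3470 kg/m³ × 9.8 m/s²) = 6284.1 m
Total depth = 2720 m + 6284.1 m = 9004.1 m

9000 m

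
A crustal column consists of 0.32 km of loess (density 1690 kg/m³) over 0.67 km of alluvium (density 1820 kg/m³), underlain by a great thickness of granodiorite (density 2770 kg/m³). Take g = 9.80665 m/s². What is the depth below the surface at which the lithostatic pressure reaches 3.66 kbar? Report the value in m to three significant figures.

Pressure at base of upper layers: 1690×9.80665×320 + 1820×9.80665×670 = 1.726×10^7 Pa = 0.1726 kbar
Remaining pressure to be supplied by granodiorite: 3.660×10^8 − 1.726×10^7 = 3.487×10^8 Pa
Additional depth in granodiorite = 3.487×10^8 Pa / (2770 kg/m³ × 9.80665 m/s²) = 12838 m
Total depth = 990 m + 12838 m = 13828 m

13800 m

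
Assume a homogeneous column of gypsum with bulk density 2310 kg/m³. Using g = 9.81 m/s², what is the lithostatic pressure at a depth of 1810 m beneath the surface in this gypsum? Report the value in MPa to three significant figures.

gypsum: 2310 kg/m³ × 9.81 m/s² × 1810 m = 4.102×10^7 Pa = 41.02 MPa

41.0 MPa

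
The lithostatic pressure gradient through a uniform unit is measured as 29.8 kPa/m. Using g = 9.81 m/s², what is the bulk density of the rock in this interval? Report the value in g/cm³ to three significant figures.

ρ = (dP/dz)/g = 29.8 kPa/m / 9.81 m/s² = 29800 Pa/m / 9.81 m/s² = 3037.7 kg/m³
= 3.038 g/cm³

3.04 g/cm³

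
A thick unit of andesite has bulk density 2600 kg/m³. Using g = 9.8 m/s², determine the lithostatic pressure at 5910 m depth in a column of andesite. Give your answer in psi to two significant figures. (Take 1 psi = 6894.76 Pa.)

andesite: 2600 kg/m³ × 9.8 m/s² × 5910 m = 1.506×10^8 Pa = 21841 psi

22000 psi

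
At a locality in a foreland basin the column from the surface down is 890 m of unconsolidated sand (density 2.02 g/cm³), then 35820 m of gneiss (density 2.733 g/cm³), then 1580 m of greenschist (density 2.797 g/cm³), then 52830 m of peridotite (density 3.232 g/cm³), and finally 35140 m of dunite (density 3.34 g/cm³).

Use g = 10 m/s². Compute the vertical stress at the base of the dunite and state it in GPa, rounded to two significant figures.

3.9 GPa

unconsolidated sand: 2020 kg/m³ × 10 m/s² × 890 m = 1.798×10^7 Pa = 0.01798 GPa
gneiss: 2733 kg/m³ × 10 m/s² × 35820 m = 9.790×10^8 Pa = 0.9790 GPa
greenschist: 2797 kg/m³ × 10 m/s² × 1580 m = 4.419×10^7 Pa = 0.04419 GPa
peridotite: 3232 kg/m³ × 10 m/s² × 52830 m = 1.707×10^9 Pa = 1.707 GPa
dunite: 3340 kg/m³ × 10 m/s² × 35140 m = 1.174×10^9 Pa = 1.174 GPa
Total = 0.01798 + 0.9790 + 0.04419 + 1.707 + 1.174 = 3.9223 GPa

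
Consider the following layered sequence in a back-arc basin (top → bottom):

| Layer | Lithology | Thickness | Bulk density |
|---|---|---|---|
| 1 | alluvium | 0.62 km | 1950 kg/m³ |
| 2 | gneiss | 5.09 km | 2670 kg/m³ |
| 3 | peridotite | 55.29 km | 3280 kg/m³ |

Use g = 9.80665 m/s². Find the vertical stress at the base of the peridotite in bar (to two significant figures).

alluvium: 1950 kg/m³ × 9.80665 m/s² × 620 m = 1.186×10^7 Pa = 118.6 bar
gneiss: 2670 kg/m³ × 9.80665 m/s² × 5090 m = 1.333×10^8 Pa = 1333 bar
peridotite: 3280 kg/m³ × 9.80665 m/s² × 55290 m = 1.778×10^9 Pa = 17784 bar
Total = 118.6 + 1333 + 17784 = 19236 bar

19000 bar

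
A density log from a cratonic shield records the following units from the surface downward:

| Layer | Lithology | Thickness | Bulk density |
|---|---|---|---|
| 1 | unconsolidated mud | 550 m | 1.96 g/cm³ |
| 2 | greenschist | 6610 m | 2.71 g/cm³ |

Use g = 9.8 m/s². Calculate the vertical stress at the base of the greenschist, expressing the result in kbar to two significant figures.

unconsolidated mud: 1960 kg/m³ × 9.8 m/s² × 550 m = 1.056×10^7 Pa = 0.1056 kbar
greenschist: 2710 kg/m³ × 9.8 m/s² × 6610 m = 1.755×10^8 Pa = 1.755 kbar
Total = 0.1056 + 1.755 = 1.8611 kbar

1.9 kbar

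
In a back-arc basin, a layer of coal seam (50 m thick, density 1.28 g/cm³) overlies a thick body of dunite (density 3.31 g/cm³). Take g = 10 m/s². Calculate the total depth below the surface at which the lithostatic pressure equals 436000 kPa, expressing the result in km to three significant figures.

13.2 km

Pressure at base of upper layers: 1280×10×50 = 6.400×10^5 Pa = 640.0 kPa
Remaining pressure to be supplied by dunite: 4.360×10^8 − 6.400×10^5 = 4.354×10^8 Pa
Additional depth in dunite = 4.354×10^8 Pa / (3310 kg/m³ × 10 m/s²) = 13153 m
Total depth = 50 m + 13153 m = 13203 m
= 13.203 km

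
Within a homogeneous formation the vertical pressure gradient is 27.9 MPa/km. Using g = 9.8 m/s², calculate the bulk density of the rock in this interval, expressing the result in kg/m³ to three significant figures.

ρ = (dP/dz)/g = 27.9 MPa/km / 9.8 m/s² = 27900 Pa/m / 9.8 m/s² = 2846.9 kg/m³

2850 kg/m³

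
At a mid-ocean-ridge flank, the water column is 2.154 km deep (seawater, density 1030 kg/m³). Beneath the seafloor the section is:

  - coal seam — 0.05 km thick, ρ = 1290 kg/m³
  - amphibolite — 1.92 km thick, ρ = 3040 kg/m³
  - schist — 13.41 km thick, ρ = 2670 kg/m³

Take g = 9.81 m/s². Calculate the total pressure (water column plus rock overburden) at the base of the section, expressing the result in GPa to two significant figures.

0.43 GPa

seawater: 1030 kg/m³ × 9.81 m/s² × 2154 m = 2.176×10^7 Pa = 0.02176 GPa
coal seam: 1290 kg/m³ × 9.81 m/s² × 50 m = 6.327×10^5 Pa = 6.327×10^-4 GPa
amphibolite: 3040 kg/m³ × 9.81 m/s² × 1920 m = 5.726×10^7 Pa = 0.05726 GPa
schist: 2670 kg/m³ × 9.81 m/s² × 13410 m = 3.512×10^8 Pa = 0.3512 GPa
Total = 0.02176 + 6.327×10^-4 + 0.05726 + 0.3512 = 0.43090 GPa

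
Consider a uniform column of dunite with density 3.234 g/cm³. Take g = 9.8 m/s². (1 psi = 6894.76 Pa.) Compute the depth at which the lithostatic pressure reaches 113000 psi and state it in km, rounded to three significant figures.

h = P/(ρg) = 113000 psi / (3234 kg/m³ × 9.8 m/s²) = 7.791×10^8 Pa / 31693 Pa/m = 24583 m
= 24.583 km

24.6 km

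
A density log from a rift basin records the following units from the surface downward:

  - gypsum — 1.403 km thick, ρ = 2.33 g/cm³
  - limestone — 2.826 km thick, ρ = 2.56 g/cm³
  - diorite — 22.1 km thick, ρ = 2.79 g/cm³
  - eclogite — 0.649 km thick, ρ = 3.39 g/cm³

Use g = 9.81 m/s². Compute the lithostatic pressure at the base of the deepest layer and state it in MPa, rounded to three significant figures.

gypsum: 2330 kg/m³ × 9.81 m/s² × 1403 m = 3.207×10^7 Pa = 32.07 MPa
limestone: 2560 kg/m³ × 9.81 m/s² × 2826 m = 7.097×10^7 Pa = 70.97 MPa
diorite: 2790 kg/m³ × 9.81 m/s² × 22100 m = 6.049×10^8 Pa = 604.9 MPa
eclogite: 3390 kg/m³ × 9.81 m/s² × 649 m = 2.158×10^7 Pa = 21.58 MPa
Total = 32.07 + 70.97 + 604.9 + 21.58 = 729.50 MPa

729 MPa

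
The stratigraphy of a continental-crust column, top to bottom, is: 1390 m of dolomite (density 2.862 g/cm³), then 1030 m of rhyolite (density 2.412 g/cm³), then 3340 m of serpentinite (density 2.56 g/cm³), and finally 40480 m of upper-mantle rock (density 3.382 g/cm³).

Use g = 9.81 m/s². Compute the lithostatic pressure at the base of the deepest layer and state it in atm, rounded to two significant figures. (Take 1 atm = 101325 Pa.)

15000 atm

dolomite: 2862 kg/m³ × 9.81 m/s² × 1390 m = 3.903×10^7 Pa = 385.2 atm
rhyolite: 2412 kg/m³ × 9.81 m/s² × 1030 m = 2.437×10^7 Pa = 240.5 atm
serpentinite: 2560 kg/m³ × 9.81 m/s² × 3340 m = 8.388×10^7 Pa = 827.8 atm
upper-mantle rock: 3382 kg/m³ × 9.81 m/s² × 40480 m = 1.343×10^9 Pa = 13255 atm
Total = 385.2 + 240.5 + 827.8 + 13255 = 14708 atm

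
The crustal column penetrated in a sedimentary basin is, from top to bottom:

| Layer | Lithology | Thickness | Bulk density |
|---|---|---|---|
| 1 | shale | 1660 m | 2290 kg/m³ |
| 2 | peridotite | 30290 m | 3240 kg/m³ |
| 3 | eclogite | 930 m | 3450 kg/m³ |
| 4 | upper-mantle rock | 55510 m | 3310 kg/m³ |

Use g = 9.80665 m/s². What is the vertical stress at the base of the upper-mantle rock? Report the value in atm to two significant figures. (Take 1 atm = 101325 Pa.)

shale: 2290 kg/m³ × 9.80665 m/s² × 1660 m = 3.728×10^7 Pa = 367.9 atm
peridotite: 3240 kg/m³ × 9.80665 m/s² × 30290 m = 9.624×10^8 Pa = 9498 atm
eclogite: 3450 kg/m³ × 9.80665 m/s² × 930 m = 3.146×10^7 Pa = 310.5 atm
upper-mantle rock: 3310 kg/m³ × 9.80665 m/s² × 55510 m = 1.802×10^9 Pa = 17783 atm
Total = 367.9 + 9498 + 310.5 + 17783 = 27960 atm

28000 atm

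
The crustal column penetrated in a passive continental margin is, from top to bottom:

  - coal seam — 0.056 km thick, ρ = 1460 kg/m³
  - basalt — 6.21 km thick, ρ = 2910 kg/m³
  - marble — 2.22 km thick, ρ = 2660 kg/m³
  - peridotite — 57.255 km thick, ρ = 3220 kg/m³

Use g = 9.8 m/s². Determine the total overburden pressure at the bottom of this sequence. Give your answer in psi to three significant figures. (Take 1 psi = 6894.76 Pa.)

coal seam: 1460 kg/m³ × 9.8 m/s² × 56 m = 8.012×10^5 Pa = 116.2 psi
basalt: 2910 kg/m³ × 9.8 m/s² × 6210 m = 1.771×10^8 Pa = 25686 psi
marble: 2660 kg/m³ × 9.8 m/s² × 2220 m = 5.787×10^7 Pa = 8393 psi
peridotite: 3220 kg/m³ × 9.8 m/s² × 57255 m = 1.807×10^9 Pa = 2.620×10^5 psi
Total = 116.2 + 25686 + 8393 + 2.620×10^5 = 2.9624×10^5 psi

296000 psi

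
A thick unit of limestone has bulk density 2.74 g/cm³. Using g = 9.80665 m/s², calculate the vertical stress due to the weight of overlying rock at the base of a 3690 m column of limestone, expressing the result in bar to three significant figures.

limestone: 2740 kg/m³ × 9.80665 m/s² × 3690 m = 9.915×10^7 Pa = 991.5 bar

992 bar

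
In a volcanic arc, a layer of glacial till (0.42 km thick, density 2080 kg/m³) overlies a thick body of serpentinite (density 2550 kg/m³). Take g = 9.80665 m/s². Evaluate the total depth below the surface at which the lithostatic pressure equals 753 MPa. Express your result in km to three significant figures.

Pressure at base of upper layers: 2080×9.80665×420 = 8.567×10^6 Pa = 8.567 MPa
Remaining pressure to be supplied by serpentinite: 7.530×10^8 − 8.567×10^6 = 7.444×10^8 Pa
Additional depth in serpentinite = 7.444×10^8 Pa / (2550 kg/m³ × 9.80665 m/s²) = 29769 m
Total depth = 420 m + 29769 m = 30189 m
= 30.189 km

30.2 km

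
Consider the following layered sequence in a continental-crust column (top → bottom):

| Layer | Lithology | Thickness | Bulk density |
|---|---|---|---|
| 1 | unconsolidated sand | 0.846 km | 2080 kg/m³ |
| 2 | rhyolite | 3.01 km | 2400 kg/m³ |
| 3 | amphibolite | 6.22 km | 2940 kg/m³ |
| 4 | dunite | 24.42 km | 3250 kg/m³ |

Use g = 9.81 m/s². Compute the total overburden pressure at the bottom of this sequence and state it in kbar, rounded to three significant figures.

unconsolidated sand: 2080 kg/m³ × 9.81 m/s² × 846 m = 1.726×10^7 Pa = 0.1726 kbar
rhyolite: 2400 kg/m³ × 9.81 m/s² × 3010 m = 7.087×10^7 Pa = 0.7087 kbar
amphibolite: 2940 kg/m³ × 9.81 m/s² × 6220 m = 1.794×10^8 Pa = 1.794 kbar
dunite: 3250 kg/m³ × 9.81 m/s² × 24420 m = 7.786×10^8 Pa = 7.786 kbar
Total = 0.1726 + 0.7087 + 1.794 + 7.786 = 10.461 kbar

10.5 kbar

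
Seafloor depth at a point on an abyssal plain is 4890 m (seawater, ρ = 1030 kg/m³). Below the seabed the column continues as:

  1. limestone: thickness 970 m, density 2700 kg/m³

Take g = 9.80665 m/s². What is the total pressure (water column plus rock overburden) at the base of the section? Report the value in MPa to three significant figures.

seawater: 1030 kg/m³ × 9.80665 m/s² × 4890 m = 4.939×10^7 Pa = 49.39 MPa
limestone: 2700 kg/m³ × 9.80665 m/s² × 970 m = 2.568×10^7 Pa = 25.68 MPa
Total = 49.39 + 25.68 = 75.077 MPa

75.1 MPa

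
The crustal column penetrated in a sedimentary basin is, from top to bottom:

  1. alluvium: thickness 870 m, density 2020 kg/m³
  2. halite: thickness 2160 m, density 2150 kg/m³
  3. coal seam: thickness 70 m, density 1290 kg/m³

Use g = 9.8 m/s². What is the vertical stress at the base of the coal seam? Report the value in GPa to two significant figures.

alluvium: 2020 kg/m³ × 9.8 m/s² × 870 m = 1.722×10^7 Pa = 0.01722 GPa
halite: 2150 kg/m³ × 9.8 m/s² × 2160 m = 4.551×10^7 Pa = 0.04551 GPa
coal seam: 1290 kg/m³ × 9.8 m/s² × 70 m = 8.849×10^5 Pa = 8.849×10^-4 GPa
Total = 0.01722 + 0.04551 + 8.849×10^-4 = 0.063619 GPa

0.064 GPa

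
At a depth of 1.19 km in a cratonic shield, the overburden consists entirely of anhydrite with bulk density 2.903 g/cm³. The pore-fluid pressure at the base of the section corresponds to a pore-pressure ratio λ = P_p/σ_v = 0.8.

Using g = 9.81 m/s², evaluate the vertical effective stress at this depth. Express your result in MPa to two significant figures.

Overburden (lithostatic) stress σ_v:
anhydrite: 2903 kg/m³ × 9.81 m/s² × 1190 m = 3.389×10^7 Pa = 33.89 MPa
Pore pressure P_p = λ·σ_v = 0.8 × 33.89 MPa = 27.11 MPa
Effective stress σ' = σ_v − P_p = 33.89 − 27.11 = 6.7779 MPa

6.8 MPa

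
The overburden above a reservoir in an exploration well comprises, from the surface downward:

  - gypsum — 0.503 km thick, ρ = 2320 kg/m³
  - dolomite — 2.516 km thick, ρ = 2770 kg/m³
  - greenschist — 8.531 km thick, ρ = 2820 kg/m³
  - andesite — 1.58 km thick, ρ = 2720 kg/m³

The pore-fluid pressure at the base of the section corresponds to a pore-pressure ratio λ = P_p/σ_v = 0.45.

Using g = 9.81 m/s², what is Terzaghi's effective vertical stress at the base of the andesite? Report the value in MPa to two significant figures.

Overburden (lithostatic) stress σ_v:
gypsum: 2320 kg/m³ × 9.81 m/s² × 503 m = 1.145×10^7 Pa = 11.45 MPa
dolomite: 2770 kg/m³ × 9.81 m/s² × 2516 m = 6.837×10^7 Pa = 68.37 MPa
greenschist: 2820 kg/m³ × 9.81 m/s² × 8531 m = 2.360×10^8 Pa = 236.0 MPa
andesite: 2720 kg/m³ × 9.81 m/s² × 1580 m = 4.216×10^7 Pa = 42.16 MPa
Total = 11.45 + 68.37 + 236.0 + 42.16 = 357.98 MPa
Pore pressure P_p = λ·σ_v = 0.45 × 358.0 MPa = 161.1 MPa
Effective stress σ' = σ_v − P_p = 358.0 − 161.1 = 196.89 MPa

200 MPa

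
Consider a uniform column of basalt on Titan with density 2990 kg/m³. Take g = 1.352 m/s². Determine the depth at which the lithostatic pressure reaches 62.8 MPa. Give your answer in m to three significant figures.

h = P/(ρg) = 62.8 MPa / (2990 kg/m³ × 1.352 m/s²) = 6.280×10^7 Pa / 4042.5 Pa/m = 15535 m

15500 m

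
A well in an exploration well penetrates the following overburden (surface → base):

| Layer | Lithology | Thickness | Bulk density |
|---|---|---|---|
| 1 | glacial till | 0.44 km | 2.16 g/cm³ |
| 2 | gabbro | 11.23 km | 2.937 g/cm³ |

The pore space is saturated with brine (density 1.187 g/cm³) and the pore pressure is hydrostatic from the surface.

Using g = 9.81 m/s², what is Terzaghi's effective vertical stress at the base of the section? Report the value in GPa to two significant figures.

0.20 GPa

Overburden (lithostatic) stress σ_v:
glacial till: 2160 kg/m³ × 9.81 m/s² × 440 m = 9.323×10^6 Pa = 9.323 MPa
gabbro: 2937 kg/m³ × 9.81 m/s² × 11230 m = 3.236×10^8 Pa = 323.6 MPa
Total = 9.323 + 323.6 = 332.88 MPa
Pore pressure P_p = 1187 kg/m³ × 9.81 m/s² × 11670 m = 1.359×10^8 Pa = 135.9 MPa
Effective stress σ' = σ_v − P_p = 332.9 − 135.9 = 196.99 MPa = 0.19699 GPa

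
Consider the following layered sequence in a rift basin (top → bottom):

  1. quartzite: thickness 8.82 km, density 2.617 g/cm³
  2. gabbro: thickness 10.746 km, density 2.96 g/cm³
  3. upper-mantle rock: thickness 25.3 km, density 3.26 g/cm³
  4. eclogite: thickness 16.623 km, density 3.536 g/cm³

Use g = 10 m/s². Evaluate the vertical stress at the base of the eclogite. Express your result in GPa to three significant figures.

1.96 GPa

quartzite: 2617 kg/m³ × 10 m/s² × 8820 m = 2.308×10^8 Pa = 0.2308 GPa
gabbro: 2960 kg/m³ × 10 m/s² × 10746 m = 3.181×10^8 Pa = 0.3181 GPa
upper-mantle rock: 3260 kg/m³ × 10 m/s² × 25300 m = 8.248×10^8 Pa = 0.8248 GPa
eclogite: 3536 kg/m³ × 10 m/s² × 16623 m = 5.878×10^8 Pa = 0.5878 GPa
Total = 0.2308 + 0.3181 + 0.8248 + 0.5878 = 1.9615 GPa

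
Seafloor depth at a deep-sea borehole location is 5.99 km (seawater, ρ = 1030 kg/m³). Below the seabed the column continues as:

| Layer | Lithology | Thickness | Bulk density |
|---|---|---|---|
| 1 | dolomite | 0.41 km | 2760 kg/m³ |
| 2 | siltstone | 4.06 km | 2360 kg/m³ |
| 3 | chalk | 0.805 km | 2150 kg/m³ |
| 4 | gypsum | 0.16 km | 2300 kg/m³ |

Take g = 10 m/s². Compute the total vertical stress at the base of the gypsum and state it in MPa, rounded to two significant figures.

190 MPa

seawater: 1030 kg/m³ × 10 m/s² × 5990 m = 6.170×10^7 Pa = 61.70 MPa
dolomite: 2760 kg/m³ × 10 m/s² × 410 m = 1.132×10^7 Pa = 11.32 MPa
siltstone: 2360 kg/m³ × 10 m/s² × 4060 m = 9.582×10^7 Pa = 95.82 MPa
chalk: 2150 kg/m³ × 10 m/s² × 805 m = 1.731×10^7 Pa = 17.31 MPa
gypsum: 2300 kg/m³ × 10 m/s² × 160 m = 3.680×10^6 Pa = 3.680 MPa
Total = 61.70 + 11.32 + 95.82 + 17.31 + 3.680 = 189.82 MPa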